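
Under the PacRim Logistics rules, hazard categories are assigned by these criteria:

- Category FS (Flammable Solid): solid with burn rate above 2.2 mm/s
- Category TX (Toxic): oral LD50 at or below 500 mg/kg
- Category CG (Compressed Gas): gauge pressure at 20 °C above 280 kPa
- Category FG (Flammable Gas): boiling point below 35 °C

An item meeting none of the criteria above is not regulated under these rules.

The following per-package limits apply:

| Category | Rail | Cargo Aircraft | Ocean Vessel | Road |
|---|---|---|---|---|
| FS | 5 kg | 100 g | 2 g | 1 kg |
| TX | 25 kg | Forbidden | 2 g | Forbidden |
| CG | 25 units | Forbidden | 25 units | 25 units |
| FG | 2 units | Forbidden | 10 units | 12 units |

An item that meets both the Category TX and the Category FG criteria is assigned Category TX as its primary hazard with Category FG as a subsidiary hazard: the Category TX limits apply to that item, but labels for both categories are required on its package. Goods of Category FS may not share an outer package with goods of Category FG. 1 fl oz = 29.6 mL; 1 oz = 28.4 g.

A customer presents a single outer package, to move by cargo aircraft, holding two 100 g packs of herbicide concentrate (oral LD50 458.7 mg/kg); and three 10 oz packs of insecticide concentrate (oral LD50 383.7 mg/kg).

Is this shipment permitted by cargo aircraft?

Herbicide concentrate: oral LD50 458.7 mg/kg ≤ 500 mg/kg → Category TX (Toxic).
Oral LD50 383.7 mg/kg meets the Category TX criterion (Toxic), so the insecticide concentrate is Category TX.
Total Category TX: (two 100 g packs = 200 g) + (three 10 oz packs = 852 g) = 1.052 kg.
By cargo aircraft, Category TX is Forbidden regardless of quantity.

No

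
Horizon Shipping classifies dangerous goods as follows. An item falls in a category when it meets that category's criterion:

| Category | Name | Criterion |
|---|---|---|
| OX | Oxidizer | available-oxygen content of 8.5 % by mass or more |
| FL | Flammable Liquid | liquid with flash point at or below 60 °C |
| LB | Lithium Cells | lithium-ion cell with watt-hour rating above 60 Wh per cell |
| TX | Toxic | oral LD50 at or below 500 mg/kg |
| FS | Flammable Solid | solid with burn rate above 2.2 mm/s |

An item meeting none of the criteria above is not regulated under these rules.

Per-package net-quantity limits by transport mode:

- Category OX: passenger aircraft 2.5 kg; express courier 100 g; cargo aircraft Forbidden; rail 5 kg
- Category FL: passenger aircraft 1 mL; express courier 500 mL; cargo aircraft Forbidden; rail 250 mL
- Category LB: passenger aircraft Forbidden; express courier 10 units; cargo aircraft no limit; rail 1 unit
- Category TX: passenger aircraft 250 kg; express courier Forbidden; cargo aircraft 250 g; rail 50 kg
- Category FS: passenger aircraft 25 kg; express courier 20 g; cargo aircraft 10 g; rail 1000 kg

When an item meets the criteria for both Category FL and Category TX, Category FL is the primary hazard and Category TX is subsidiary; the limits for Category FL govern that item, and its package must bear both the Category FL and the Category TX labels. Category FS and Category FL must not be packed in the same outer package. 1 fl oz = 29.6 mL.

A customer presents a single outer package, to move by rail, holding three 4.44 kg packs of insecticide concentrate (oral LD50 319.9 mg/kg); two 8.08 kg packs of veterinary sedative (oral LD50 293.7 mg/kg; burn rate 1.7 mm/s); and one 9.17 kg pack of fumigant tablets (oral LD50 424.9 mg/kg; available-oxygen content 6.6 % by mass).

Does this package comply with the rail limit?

Oral LD50 319.9 mg/kg meets the Category TX criterion (Toxic), so the insecticide concentrate is Category TX.
The veterinary sedative has oral LD50 293.7 mg/kg, which is ≤ 500 mg/kg, so it is Category TX (Toxic).
Fumigant tablets: oral LD50 424.9 mg/kg ≤ 500 mg/kg → Category TX (Toxic).
Category TX net quantity: (three 4.44 kg packs = 13.32 kg) + (two 8.08 kg packs = 16.16 kg) + 9.17 kg = 38.65 kg.
That is within the Category TX rail limit of 50 kg.

Yes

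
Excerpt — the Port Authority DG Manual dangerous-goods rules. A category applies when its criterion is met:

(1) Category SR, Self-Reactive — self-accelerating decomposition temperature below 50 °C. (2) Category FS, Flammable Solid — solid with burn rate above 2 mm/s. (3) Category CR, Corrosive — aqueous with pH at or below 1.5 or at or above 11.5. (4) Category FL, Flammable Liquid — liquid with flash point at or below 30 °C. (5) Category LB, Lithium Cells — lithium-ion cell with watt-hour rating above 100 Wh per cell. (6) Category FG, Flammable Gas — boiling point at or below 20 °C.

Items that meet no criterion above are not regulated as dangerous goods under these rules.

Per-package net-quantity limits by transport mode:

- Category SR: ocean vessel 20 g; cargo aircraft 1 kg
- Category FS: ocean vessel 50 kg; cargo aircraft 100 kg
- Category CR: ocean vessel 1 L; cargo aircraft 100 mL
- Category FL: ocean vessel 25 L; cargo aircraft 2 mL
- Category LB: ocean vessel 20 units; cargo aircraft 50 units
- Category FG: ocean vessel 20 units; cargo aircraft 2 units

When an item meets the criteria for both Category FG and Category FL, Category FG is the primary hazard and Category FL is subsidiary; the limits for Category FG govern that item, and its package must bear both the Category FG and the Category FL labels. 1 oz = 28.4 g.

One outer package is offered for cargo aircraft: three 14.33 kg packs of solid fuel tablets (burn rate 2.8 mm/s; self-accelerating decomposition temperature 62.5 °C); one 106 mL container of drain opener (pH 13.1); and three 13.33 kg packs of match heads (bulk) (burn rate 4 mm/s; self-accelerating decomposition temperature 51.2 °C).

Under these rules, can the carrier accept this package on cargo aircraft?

No

Solid fuel tablets: burn rate 2.8 mm/s > 2 mm/s → Category FS (Flammable Solid).
The drain opener has pH 13.1, which is ≥ 11.5, so it is Category CR (Corrosive).
Match heads (bulk): burn rate 4 mm/s > 2 mm/s → Category FS (Flammable Solid).
Total Category FS: (three 14.33 kg packs = 42.99 kg) + (three 13.33 kg packs = 39.99 kg) = 82.98 kg.
That is within the Category FS cargo aircraft limit of 100 kg.
Category CR quantity: 106 mL.
106 mL exceeds the cargo aircraft limit of 100 mL for Category CR.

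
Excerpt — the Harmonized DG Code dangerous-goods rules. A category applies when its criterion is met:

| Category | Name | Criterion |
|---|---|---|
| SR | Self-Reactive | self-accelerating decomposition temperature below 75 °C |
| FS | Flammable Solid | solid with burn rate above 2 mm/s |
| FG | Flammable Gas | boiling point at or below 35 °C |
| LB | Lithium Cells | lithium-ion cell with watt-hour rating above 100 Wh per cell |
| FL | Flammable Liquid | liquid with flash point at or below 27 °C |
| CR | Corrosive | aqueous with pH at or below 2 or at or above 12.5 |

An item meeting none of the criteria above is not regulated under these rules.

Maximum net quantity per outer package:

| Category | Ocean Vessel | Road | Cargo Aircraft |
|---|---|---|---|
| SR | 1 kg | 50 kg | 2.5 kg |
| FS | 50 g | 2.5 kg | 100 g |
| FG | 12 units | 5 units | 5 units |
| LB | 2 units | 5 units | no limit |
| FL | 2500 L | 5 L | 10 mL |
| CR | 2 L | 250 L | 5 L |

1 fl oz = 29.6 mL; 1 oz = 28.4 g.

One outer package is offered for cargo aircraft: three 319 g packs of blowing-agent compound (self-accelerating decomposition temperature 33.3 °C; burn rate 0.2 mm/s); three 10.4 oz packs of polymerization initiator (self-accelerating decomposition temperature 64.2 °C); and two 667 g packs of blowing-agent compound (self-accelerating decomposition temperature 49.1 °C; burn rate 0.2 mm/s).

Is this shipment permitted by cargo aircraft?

No

Blowing-agent compound: self-accelerating decomposition temperature 33.3 °C < 75 °C → Category SR (Self-Reactive).
Polymerization initiator: self-accelerating decomposition temperature 64.2 °C < 75 °C → Category SR (Self-Reactive).
The blowing-agent compound has self-accelerating decomposition temperature 49.1 °C, which is < 75 °C, so it is Category SR (Self-Reactive).
Total Category SR: (three 319 g packs = 957 g) + (three 10.4 oz packs = 886.08 g) + (two 667 g packs = 1.334 kg) = 3177.08 g.
That exceeds the Category SR cargo aircraft limit of 2.5 kg.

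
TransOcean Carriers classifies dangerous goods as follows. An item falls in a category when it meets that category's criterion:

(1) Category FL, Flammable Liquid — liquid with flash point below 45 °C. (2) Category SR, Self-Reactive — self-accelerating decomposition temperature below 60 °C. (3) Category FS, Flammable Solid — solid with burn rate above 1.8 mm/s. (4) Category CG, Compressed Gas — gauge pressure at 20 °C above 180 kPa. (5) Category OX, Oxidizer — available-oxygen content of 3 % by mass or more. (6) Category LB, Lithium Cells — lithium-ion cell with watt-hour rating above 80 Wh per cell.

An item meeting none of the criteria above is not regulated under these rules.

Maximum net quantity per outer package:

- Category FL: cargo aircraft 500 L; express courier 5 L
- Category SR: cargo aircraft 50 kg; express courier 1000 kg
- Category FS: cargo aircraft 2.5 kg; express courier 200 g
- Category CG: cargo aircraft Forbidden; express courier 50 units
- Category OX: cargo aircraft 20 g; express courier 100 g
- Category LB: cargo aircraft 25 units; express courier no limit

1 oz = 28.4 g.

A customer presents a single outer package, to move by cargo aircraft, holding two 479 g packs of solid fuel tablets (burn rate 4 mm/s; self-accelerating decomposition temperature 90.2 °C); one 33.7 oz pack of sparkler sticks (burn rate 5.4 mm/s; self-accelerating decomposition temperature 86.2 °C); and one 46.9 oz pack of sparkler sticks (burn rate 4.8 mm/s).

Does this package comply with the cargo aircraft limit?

No

Solid fuel tablets: burn rate 4 mm/s > 1.8 mm/s → Category FS (Flammable Solid).
The sparkler sticks have burn rate 5.4 mm/s, which is > 1.8 mm/s, so they are Category FS (Flammable Solid).
Burn rate 4.8 mm/s meets the Category FS criterion (Flammable Solid), so the sparkler sticks are Category FS.
Total Category FS: (two 479 g packs = 958 g) + (one 33.7 oz pack = 957.08 g) + (one 46.9 oz pack = 1331.96 g) = 3247.04 g.
That exceeds the Category FS cargo aircraft limit of 2.5 kg.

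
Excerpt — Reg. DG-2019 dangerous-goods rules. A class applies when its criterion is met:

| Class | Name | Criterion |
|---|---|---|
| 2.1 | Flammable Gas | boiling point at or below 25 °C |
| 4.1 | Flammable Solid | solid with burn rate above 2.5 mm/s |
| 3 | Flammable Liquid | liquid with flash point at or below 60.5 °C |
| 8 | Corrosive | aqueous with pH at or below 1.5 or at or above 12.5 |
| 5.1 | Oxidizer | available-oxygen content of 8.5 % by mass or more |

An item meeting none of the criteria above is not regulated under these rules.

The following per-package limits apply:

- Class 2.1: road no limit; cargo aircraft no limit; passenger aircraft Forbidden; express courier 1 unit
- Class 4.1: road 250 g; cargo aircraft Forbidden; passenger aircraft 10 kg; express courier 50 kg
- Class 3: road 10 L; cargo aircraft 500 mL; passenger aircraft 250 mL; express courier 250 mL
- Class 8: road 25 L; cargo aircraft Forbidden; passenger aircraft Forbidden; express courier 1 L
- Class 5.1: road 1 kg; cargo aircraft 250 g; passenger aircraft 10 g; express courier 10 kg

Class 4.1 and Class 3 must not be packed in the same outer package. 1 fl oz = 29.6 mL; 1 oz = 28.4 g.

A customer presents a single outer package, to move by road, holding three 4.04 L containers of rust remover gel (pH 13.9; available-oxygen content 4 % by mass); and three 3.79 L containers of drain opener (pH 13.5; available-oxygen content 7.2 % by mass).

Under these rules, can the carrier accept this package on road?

With pH 13.9 (≥ 12.5), the rust remover gel falls in Class 8.
With pH 13.5 (≥ 12.5), the drain opener falls in Class 8.
Class 8 net quantity: (three 4.04 L containers = 12.12 L) + (three 3.79 L containers = 11.37 L) = 23.49 L.
That is within the Class 8 road limit of 25 L.

Yes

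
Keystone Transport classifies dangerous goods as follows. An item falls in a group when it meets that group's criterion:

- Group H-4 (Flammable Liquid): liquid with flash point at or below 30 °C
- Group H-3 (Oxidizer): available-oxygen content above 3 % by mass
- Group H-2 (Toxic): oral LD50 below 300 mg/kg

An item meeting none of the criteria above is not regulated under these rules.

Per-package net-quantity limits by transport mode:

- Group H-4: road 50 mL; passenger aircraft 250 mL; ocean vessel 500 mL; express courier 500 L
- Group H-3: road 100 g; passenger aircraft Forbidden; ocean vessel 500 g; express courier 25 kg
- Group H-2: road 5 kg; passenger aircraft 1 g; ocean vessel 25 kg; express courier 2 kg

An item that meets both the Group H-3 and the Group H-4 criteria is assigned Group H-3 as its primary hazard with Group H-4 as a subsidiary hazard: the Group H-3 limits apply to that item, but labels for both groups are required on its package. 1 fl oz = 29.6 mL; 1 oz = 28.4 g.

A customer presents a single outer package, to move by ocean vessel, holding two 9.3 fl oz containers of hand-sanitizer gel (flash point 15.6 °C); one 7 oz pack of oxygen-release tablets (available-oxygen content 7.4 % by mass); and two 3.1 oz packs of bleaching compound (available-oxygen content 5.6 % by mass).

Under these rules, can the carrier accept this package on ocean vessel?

Flash point 15.6 °C meets the Group H-4 criterion (Flammable Liquid), so the hand-sanitizer gel is Group H-4.
The oxygen-release tablets have available-oxygen content 7.4 % by mass, which is > 3 % by mass, so they are Group H-3 (Oxidizer).
With available-oxygen content 5.6 % by mass (> 3 % by mass), the bleaching compound falls in Group H-3.
Total Group H-3: (one 7 oz pack = 198.8 g) + (two 3.1 oz packs = 176.08 g) = 374.88 g.
That is within the Group H-3 ocean vessel limit of 500 g.
Group H-4 quantity: two 9.3 fl oz containers = 550.56 mL.
That exceeds the Group H-4 ocean vessel limit of 500 mL.

No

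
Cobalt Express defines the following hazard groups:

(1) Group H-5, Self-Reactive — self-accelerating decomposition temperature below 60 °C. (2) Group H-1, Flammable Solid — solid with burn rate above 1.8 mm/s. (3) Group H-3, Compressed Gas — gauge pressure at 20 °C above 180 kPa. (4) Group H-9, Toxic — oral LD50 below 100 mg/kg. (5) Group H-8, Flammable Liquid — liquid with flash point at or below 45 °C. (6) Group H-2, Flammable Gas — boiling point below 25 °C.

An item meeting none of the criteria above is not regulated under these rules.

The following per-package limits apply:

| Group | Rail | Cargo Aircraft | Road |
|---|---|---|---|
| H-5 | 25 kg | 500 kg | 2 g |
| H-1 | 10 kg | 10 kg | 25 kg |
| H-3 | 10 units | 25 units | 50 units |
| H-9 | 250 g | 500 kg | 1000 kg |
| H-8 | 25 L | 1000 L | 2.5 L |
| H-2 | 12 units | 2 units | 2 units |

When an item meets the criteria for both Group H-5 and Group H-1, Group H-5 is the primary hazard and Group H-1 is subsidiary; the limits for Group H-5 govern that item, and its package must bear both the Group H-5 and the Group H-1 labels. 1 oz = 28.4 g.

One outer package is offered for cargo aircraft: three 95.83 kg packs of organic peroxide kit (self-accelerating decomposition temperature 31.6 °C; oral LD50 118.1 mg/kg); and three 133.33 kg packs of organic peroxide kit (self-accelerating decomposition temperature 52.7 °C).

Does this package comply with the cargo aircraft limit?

The organic peroxide kit has self-accelerating decomposition temperature 31.6 °C, which is < 60 °C, so it is Group H-5 (Self-Reactive).
With self-accelerating decomposition temperature 52.7 °C (< 60 °C), the organic peroxide kit falls in Group H-5.
Total Group H-5: (three 95.83 kg packs = 287.49 kg) + (three 133.33 kg packs = 399.99 kg) = 687.48 kg.
687.48 kg exceeds the cargo aircraft limit of 500 kg for Group H-5.

No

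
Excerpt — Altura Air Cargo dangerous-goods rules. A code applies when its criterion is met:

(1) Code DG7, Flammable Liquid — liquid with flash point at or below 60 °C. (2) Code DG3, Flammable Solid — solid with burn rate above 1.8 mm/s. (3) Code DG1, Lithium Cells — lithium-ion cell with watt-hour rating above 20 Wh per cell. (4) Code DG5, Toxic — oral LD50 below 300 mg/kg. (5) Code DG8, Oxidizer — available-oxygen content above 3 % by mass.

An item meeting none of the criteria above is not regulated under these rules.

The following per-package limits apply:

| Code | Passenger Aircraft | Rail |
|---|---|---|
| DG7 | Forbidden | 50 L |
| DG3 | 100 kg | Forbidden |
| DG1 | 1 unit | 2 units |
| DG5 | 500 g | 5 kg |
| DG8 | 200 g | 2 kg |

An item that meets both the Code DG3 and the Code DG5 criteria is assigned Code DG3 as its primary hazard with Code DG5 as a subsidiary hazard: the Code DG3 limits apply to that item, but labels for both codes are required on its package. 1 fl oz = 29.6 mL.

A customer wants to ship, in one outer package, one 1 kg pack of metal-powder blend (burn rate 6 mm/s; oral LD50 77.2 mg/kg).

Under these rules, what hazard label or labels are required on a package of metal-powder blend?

Metal-powder blend: burn rate 6 mm/s > 1.8 mm/s → Code DG3 (Flammable Solid).
With oral LD50 77.2 mg/kg (< 300 mg/kg), the metal-powder blend falls in Code DG5.
By the precedence rule Code DG3 is primary and Code DG5 is subsidiary, and that rule requires both labels on the package.

Code DG3 and DG5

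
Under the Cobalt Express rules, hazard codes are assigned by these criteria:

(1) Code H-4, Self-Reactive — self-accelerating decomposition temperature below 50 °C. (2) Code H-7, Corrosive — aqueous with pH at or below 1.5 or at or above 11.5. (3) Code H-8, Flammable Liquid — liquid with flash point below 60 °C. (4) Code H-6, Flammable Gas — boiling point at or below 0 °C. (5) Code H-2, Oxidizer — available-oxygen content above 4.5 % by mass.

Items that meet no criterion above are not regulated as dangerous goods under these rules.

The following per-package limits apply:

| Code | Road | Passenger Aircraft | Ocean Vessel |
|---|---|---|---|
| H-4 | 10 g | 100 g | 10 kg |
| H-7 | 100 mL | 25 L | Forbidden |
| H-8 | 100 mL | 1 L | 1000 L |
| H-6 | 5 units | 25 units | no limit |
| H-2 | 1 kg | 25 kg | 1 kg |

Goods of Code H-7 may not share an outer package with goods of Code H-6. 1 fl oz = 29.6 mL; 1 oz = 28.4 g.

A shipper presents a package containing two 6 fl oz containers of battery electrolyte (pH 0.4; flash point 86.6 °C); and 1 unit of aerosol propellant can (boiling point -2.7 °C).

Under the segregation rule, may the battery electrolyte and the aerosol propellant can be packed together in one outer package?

The battery electrolyte has pH 0.4, which is ≤ 1.5, so it is Code H-7 (Corrosive).
Boiling point -2.7 °C meets the Code H-6 criterion (Flammable Gas), so the aerosol propellant can is Code H-6.
Code H-7 and Code H-6 may not share an outer package.

No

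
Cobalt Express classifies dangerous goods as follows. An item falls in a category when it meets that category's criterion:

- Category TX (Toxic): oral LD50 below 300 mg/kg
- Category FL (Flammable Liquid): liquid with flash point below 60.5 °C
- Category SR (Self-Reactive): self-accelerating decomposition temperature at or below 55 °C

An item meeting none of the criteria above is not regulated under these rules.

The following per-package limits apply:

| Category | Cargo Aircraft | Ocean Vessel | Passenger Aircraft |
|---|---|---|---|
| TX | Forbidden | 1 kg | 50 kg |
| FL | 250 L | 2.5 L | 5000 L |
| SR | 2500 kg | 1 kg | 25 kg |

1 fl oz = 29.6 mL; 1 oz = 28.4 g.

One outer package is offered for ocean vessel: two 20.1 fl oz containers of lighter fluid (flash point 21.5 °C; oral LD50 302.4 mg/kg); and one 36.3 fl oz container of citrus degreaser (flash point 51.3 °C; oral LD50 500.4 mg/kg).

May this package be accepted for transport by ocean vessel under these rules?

The lighter fluid has flash point 21.5 °C, which is < 60.5 °C, so it is Category FL (Flammable Liquid).
Citrus degreaser: flash point 51.3 °C < 60.5 °C → Category FL (Flammable Liquid).
Total Category FL: (two 20.1 fl oz containers = 1189.92 mL) + (one 36.3 fl oz container = 1074.48 mL) = 2264.4 mL.
2264.4 mL ≤ 2.5 L (ocean vessel limit, Category FL) — within limit.

Yes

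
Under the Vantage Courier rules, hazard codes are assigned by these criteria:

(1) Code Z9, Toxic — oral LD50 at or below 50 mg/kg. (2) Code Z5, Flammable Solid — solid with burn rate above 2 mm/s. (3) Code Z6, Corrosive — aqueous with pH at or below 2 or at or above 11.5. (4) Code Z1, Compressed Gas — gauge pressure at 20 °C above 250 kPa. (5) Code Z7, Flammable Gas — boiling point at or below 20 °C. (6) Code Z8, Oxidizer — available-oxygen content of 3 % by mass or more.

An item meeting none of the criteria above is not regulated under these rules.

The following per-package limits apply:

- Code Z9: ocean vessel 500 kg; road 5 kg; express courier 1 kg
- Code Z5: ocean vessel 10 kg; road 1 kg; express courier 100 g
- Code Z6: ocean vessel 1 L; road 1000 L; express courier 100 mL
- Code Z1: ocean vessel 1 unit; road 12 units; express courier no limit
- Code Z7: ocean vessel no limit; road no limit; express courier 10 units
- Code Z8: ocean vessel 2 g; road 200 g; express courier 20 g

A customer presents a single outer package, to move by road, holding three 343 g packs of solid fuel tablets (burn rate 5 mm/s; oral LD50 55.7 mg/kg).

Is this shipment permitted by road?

No

The solid fuel tablets have burn rate 5 mm/s, which is > 2 mm/s, so they are Code Z5 (Flammable Solid).
Code Z5 quantity: three 343 g packs = 1.029 kg.
1.029 kg exceeds the road limit of 1 kg for Code Z5.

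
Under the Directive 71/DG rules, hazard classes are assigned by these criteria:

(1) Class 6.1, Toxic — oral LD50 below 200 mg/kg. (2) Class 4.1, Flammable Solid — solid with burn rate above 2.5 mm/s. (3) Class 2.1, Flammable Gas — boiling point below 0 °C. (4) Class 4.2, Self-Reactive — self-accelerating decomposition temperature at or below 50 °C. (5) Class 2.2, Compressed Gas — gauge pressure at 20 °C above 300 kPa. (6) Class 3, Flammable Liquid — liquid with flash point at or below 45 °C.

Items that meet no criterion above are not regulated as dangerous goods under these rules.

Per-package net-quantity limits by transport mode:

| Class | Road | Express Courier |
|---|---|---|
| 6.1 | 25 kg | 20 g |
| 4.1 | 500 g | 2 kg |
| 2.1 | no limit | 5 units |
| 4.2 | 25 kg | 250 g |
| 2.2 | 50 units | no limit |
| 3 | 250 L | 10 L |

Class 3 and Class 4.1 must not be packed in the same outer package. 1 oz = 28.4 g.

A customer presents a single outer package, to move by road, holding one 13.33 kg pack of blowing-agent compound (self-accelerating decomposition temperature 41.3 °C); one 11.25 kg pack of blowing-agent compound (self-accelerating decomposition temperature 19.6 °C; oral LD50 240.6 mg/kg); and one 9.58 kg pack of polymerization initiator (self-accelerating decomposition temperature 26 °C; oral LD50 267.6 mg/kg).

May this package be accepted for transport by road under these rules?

With self-accelerating decomposition temperature 41.3 °C (≤ 50 °C), the blowing-agent compound falls in Class 4.2.
The blowing-agent compound has self-accelerating decomposition temperature 19.6 °C, which is ≤ 50 °C, so it is Class 4.2 (Self-Reactive).
With self-accelerating decomposition temperature 26 °C (≤ 50 °C), the polymerization initiator falls in Class 4.2.
Total Class 4.2: 13.33 kg + 11.25 kg + 9.58 kg = 34.16 kg.
That exceeds the Class 4.2 road limit of 25 kg.

No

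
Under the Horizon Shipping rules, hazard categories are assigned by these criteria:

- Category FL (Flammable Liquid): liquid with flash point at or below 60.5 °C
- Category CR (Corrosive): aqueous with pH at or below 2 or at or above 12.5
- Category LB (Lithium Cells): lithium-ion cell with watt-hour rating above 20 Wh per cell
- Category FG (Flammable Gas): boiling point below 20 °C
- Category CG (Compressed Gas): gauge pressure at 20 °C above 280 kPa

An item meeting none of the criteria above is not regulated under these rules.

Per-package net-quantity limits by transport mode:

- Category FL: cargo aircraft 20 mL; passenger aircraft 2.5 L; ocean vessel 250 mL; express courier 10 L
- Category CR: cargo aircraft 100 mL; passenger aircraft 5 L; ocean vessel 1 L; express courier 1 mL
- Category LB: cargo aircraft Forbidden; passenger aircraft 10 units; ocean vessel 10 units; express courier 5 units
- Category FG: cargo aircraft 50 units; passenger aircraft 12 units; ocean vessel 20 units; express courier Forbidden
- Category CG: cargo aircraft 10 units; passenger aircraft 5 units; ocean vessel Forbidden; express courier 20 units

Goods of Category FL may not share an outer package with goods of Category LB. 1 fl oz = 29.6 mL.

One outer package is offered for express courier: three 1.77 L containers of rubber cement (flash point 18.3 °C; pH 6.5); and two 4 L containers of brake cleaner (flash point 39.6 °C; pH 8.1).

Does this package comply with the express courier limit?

No

Flash point 18.3 °C meets the Category FL criterion (Flammable Liquid), so the rubber cement is Category FL.
Flash point 39.6 °C meets the Category FL criterion (Flammable Liquid), so the brake cleaner is Category FL.
Total Category FL: (three 1.77 L containers = 5.31 L) + (two 4 L containers = 8 L) = 13.31 L.
13.31 L exceeds the express courier limit of 10 L for Category FL.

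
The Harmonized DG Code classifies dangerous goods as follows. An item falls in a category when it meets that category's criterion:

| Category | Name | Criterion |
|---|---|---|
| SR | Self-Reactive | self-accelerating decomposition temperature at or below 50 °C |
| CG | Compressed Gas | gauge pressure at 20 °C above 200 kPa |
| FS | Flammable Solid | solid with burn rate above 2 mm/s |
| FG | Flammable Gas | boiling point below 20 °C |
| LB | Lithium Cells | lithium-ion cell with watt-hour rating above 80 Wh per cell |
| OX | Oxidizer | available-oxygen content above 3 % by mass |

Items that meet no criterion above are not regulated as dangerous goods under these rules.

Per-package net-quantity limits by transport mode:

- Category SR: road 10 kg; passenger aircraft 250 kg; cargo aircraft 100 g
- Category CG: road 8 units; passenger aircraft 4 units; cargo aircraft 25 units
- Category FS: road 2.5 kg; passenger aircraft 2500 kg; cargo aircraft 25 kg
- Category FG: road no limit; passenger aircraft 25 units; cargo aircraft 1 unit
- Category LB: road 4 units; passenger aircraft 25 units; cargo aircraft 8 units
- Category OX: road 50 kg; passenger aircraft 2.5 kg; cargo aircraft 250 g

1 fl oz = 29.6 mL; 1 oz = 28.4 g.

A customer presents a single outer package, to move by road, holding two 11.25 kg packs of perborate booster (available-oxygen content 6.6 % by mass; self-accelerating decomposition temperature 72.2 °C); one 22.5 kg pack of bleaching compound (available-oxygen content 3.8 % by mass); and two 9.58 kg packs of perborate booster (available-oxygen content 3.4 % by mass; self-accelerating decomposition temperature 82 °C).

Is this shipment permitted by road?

No

The perborate booster has available-oxygen content 6.6 % by mass, which is > 3 % by mass, so it is Category OX (Oxidizer).
With available-oxygen content 3.8 % by mass (> 3 % by mass), the bleaching compound falls in Category OX.
Perborate booster: available-oxygen content 3.4 % by mass > 3 % by mass → Category OX (Oxidizer).
Total Category OX: (two 11.25 kg packs = 22.5 kg) + 22.5 kg + (two 9.58 kg packs = 19.16 kg) = 64.16 kg.
64.16 kg exceeds the road limit of 50 kg for Category OX.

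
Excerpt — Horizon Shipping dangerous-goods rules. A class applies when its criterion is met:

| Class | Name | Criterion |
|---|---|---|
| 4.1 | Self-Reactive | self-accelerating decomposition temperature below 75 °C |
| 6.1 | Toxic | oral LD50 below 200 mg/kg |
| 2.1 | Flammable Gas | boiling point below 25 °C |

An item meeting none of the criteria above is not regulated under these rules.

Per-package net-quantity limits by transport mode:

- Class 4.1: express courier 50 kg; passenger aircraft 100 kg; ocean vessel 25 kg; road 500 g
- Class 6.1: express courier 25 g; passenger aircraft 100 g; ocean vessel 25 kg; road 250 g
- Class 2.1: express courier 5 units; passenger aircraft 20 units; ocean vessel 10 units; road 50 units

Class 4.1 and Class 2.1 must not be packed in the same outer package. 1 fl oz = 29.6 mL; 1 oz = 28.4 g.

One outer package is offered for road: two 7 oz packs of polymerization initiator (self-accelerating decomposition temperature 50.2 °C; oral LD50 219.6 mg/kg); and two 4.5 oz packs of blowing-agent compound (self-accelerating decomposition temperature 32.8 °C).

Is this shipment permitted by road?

The polymerization initiator has self-accelerating decomposition temperature 50.2 °C, which is < 75 °C, so it is Class 4.1 (Self-Reactive).
Self-accelerating decomposition temperature 32.8 °C meets the Class 4.1 criterion (Self-Reactive), so the blowing-agent compound is Class 4.1.
Total Class 4.1: (two 7 oz packs = 397.6 g) + (two 4.5 oz packs = 255.6 g) = 653.2 g.
653.2 g > 500 g (road limit, Class 4.1) — over the limit.

No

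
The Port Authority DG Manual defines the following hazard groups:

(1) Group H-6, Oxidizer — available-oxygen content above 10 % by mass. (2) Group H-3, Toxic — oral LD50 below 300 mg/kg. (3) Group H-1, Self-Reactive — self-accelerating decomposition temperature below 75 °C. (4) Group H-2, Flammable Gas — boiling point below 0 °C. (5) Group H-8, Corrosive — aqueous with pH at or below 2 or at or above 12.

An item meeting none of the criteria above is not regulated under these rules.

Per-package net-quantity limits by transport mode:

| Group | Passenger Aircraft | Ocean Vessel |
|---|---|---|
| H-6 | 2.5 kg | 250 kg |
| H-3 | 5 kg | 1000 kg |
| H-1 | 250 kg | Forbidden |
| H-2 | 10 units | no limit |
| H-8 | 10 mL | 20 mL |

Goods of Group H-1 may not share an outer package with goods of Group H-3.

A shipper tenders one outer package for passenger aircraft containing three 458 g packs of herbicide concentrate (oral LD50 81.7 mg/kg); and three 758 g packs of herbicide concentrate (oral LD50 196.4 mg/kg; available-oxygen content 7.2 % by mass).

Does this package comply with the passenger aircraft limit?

Yes

With oral LD50 81.7 mg/kg (< 300 mg/kg), the herbicide concentrate falls in Group H-3.
The herbicide concentrate has oral LD50 196.4 mg/kg, which is < 300 mg/kg, so it is Group H-3 (Toxic).
Total Group H-3: (three 458 g packs = 1.374 kg) + (three 758 g packs = 2.274 kg) = 3.648 kg.
That is within the Group H-3 passenger aircraft limit of 5 kg.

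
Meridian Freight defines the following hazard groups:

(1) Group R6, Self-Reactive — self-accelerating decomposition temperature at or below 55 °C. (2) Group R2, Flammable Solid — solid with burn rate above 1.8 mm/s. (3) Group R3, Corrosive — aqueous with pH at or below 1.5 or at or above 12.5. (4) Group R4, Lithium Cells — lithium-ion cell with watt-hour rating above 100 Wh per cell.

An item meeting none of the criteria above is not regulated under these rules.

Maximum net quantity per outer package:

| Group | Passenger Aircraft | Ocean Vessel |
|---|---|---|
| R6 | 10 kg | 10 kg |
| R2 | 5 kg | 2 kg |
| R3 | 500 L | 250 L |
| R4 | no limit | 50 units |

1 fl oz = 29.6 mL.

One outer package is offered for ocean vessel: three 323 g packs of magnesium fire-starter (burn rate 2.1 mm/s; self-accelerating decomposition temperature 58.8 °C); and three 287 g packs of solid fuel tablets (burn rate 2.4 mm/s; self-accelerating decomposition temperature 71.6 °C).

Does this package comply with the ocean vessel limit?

Burn rate 2.1 mm/s meets the Group R2 criterion (Flammable Solid), so the magnesium fire-starter is Group R2.
The solid fuel tablets have burn rate 2.4 mm/s, which is > 1.8 mm/s, so they are Group R2 (Flammable Solid).
Group R2 net quantity: (three 323 g packs = 969 g) + (three 287 g packs = 861 g) = 1.83 kg.
1.83 kg ≤ 2 kg (ocean vessel limit, Group R2) — within limit.

Yes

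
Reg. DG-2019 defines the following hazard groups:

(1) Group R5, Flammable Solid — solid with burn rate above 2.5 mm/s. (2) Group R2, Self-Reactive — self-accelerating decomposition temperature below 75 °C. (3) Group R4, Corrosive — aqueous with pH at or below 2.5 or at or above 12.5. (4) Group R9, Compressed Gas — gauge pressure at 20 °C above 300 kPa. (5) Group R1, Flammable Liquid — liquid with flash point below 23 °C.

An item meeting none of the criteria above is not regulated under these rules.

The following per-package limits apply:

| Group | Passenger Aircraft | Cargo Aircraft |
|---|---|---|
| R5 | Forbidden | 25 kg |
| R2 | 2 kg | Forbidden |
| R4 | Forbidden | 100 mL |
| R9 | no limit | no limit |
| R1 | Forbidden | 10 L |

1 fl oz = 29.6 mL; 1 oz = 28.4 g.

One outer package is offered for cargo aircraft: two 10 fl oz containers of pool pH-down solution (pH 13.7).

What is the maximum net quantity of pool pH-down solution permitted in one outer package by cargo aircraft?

100 mL

pH 13.7 meets the Group R4 criterion (Corrosive), so the pool pH-down solution is Group R4.
The cargo aircraft limit for Group R4 is 100 mL.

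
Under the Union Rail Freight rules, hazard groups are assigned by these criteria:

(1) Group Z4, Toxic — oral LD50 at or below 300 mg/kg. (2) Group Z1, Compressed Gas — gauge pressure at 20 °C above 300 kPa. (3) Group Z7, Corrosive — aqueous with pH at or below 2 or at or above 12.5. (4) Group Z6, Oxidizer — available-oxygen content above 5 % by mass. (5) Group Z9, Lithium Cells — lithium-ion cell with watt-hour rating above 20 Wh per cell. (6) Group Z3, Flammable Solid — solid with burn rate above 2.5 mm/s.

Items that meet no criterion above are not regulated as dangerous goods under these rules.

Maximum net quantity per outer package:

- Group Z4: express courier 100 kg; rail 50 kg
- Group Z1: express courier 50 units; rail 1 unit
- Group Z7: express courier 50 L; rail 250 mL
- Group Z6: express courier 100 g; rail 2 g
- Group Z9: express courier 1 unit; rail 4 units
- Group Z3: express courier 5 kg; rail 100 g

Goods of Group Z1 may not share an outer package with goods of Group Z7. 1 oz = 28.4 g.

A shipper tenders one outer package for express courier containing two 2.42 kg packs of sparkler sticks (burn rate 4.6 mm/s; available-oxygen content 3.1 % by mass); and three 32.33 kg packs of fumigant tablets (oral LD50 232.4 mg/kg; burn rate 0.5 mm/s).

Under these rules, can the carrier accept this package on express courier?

Yes

Sparkler sticks: burn rate 4.6 mm/s > 2.5 mm/s → Group Z3 (Flammable Solid).
With oral LD50 232.4 mg/kg (≤ 300 mg/kg), the fumigant tablets fall in Group Z4.
Group Z3 quantity: two 2.42 kg packs = 4.84 kg.
That is within the Group Z3 express courier limit of 5 kg.
Group Z4 quantity: three 32.33 kg packs = 96.99 kg.
96.99 kg is within the express courier limit of 100 kg for Group Z4.
The segregation rule (Group Z1 with Group Z7) does not apply to Group Z3 with Group Z4.
Every hazard group is within its express courier limit and no segregation rule is violated.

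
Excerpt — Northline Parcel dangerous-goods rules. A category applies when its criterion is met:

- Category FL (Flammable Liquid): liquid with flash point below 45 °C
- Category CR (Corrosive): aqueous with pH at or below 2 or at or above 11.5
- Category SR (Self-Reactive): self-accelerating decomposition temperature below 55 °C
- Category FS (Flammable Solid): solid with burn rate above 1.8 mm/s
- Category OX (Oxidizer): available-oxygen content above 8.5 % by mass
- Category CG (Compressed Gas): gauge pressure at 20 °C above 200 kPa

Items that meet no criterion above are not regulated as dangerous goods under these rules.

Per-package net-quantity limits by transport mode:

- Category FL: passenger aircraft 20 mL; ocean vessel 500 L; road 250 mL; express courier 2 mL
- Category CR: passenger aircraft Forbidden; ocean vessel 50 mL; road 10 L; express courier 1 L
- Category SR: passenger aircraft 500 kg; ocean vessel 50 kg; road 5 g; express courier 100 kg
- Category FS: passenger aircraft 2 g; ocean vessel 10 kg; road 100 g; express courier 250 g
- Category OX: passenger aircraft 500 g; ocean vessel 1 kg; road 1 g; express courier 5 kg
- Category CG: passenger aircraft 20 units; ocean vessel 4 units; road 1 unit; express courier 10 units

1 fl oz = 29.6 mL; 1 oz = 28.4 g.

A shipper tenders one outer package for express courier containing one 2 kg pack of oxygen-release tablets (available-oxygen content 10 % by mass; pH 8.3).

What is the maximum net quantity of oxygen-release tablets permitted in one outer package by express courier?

5 kg

The oxygen-release tablets have available-oxygen content 10 % by mass, which is > 8.5 % by mass, so they are Category OX (Oxidizer).
The express courier limit for Category OX is 5 kg.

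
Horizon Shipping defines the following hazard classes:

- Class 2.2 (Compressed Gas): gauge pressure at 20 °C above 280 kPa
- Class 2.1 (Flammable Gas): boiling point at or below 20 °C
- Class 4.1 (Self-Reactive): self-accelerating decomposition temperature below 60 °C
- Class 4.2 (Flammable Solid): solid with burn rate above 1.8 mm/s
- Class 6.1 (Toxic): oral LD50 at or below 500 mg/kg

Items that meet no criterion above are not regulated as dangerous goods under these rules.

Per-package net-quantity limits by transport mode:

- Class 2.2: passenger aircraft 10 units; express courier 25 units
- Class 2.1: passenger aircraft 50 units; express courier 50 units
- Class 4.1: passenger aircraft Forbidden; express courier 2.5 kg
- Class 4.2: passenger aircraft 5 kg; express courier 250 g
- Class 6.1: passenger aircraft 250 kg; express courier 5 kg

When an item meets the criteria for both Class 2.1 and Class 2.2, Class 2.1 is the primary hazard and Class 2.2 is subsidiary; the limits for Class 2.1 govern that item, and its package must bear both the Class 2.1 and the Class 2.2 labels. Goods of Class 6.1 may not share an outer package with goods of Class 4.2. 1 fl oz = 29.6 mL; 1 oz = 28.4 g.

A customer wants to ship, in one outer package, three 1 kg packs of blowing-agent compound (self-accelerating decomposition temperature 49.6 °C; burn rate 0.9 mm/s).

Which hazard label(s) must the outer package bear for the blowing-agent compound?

Class 4.1

Self-accelerating decomposition temperature 49.6 °C meets the Class 4.1 criterion (Self-Reactive), so the blowing-agent compound is Class 4.1.
Only the Class 4.1 label is required.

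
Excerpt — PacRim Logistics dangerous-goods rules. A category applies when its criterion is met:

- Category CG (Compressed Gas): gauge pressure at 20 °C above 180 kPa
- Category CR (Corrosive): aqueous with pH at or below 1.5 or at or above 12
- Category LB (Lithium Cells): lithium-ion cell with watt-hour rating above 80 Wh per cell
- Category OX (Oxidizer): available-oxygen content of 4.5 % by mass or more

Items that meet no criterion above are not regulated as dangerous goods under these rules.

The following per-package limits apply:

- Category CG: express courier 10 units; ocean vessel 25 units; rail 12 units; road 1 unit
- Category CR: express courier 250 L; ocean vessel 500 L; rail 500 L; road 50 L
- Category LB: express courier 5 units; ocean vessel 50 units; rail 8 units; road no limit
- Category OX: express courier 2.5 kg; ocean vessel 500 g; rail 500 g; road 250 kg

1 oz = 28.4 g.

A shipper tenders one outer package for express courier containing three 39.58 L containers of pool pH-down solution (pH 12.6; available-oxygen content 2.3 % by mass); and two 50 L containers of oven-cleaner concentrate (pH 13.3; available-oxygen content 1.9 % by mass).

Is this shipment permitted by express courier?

With pH 12.6 (≥ 12), the pool pH-down solution falls in Category CR.
The oven-cleaner concentrate has pH 13.3, which is ≥ 12, so it is Category CR (Corrosive).
Category CR net quantity: (three 39.58 L containers = 118.74 L) + (two 50 L containers = 100 L) = 218.74 L.
218.74 L ≤ 250 L (express courier limit, Category CR) — within limit.

Yes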